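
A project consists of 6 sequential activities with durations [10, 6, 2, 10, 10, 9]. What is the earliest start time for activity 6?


Activity 6 starts after activities 1 through 5 complete.
Predecessor durations: [10, 6, 2, 10, 10]
ES = 10 + 6 + 2 + 10 + 10 = 38

38


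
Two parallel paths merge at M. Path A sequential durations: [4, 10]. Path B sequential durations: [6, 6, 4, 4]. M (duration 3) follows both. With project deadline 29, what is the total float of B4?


Forward pass: ES(B4) = sum of predecessors on chain B = 16
EF = ES + duration = 16 + 4 = 20
Backward pass: LF(M) = deadline = 29; LS(M) = 29 - 3 = 26
LF(B4) = LS(M) - sum(successors on chain B) = 26 - 0 = 26
LS = LF - duration = 26 - 4 = 22
Total float = LS - ES = 22 - 16 = 6

6


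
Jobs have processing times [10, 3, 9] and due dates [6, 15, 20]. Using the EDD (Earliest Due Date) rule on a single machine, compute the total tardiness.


Sort by due date (EDD order): [(10, 6), (3, 15), (9, 20)]
Compute completion times and tardiness:
  Job 1: p=10, d=6, C=10, tardiness=max(0,10-6)=4
  Job 2: p=3, d=15, C=13, tardiness=max(0,13-15)=0
  Job 3: p=9, d=20, C=22, tardiness=max(0,22-20)=2
Total tardiness = 6

6


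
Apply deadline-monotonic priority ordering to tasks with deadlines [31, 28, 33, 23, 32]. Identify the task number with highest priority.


Sort tasks by relative deadline (ascending):
  Task 4: deadline = 23
  Task 2: deadline = 28
  Task 1: deadline = 31
  Task 5: deadline = 32
  Task 3: deadline = 33
Priority order (highest first): [4, 2, 1, 5, 3]
Highest priority task = 4

4


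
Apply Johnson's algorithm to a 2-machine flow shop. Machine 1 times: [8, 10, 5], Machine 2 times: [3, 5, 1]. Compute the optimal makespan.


Apply Johnson's rule:
  Group 1 (a <= b): []
  Group 2 (a > b): [(2, 10, 5), (1, 8, 3), (3, 5, 1)]
Optimal job order: [2, 1, 3]
Schedule:
  Job 2: M1 done at 10, M2 done at 15
  Job 1: M1 done at 18, M2 done at 21
  Job 3: M1 done at 23, M2 done at 24
Makespan = 24

24


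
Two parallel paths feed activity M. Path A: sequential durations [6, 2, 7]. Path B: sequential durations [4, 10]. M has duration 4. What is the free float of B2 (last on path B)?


ES(B2) = sum of predecessors on chain B = 4
EF(B2) = ES + duration = 4 + 10 = 14
Successor of B2 is M. ES(M) = max(sum(A), sum(B)) = max(15, 14) = 15
Free float = ES(successor) - EF(current) = 15 - 14 = 1

1


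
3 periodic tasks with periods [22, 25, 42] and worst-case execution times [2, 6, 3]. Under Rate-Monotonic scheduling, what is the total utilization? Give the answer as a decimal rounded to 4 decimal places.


Compute individual utilizations (exact fractions):
  Task 1: C/T = 2/22 = 1/11 (approx. 0.0909)
  Task 2: C/T = 6/25 (approx. 0.24)
  Task 3: C/T = 3/42 = 1/14 (approx. 0.0714)
Total utilization U = 1/11 + 6/25 + 1/14 = 1549/3850
Rounded to 4 decimal places: U = 0.4023
RM (Liu & Layland) bound for 3 tasks = 0.779763; compare with U = 1549/3850 (approx. 0.402338)
U <= bound, so schedulable by RM sufficient condition.

0.4023


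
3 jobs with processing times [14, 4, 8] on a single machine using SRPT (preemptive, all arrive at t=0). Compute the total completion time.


Since all jobs arrive at t=0, SRPT equals SPT ordering.
SPT order: [4, 8, 14]
Completion times:
  Job 1: p=4, C=4
  Job 2: p=8, C=12
  Job 3: p=14, C=26
Total completion time = 4 + 12 + 26 = 42

42


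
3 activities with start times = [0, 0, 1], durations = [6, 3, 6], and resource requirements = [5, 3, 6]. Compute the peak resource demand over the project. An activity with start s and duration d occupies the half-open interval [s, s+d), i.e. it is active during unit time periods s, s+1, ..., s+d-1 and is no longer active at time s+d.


Each activity i is active on [start_i, start_i + duration_i).
Compute total resource usage per time slot:
  t=0: active resources = [5, 3], total = 8
  t=1: active resources = [5, 3, 6], total = 14
  t=2: active resources = [5, 3, 6], total = 14
  t=3: active resources = [5, 6], total = 11
  t=4: active resources = [5, 6], total = 11
  t=5: active resources = [5, 6], total = 11
  t=6: active resources = [6], total = 6
Peak resource demand = 14

14


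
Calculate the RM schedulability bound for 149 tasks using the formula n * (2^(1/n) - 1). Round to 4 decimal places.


Compute 2^(1/149) = 1.0046628318
Subtract 1: 1.0046628318 - 1 = 0.0046628318
Multiply by n: 149 * 0.0046628318 = 0.6947619382
Round to 4 dp: 0.6948

0.6948


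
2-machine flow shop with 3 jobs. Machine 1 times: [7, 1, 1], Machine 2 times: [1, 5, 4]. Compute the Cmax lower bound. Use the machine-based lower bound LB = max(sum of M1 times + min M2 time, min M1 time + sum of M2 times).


LB1 = sum(M1 times) + min(M2 times) = 9 + 1 = 10
LB2 = min(M1 times) + sum(M2 times) = 1 + 10 = 11
Lower bound = max(LB1, LB2) = max(10, 11) = 11

11


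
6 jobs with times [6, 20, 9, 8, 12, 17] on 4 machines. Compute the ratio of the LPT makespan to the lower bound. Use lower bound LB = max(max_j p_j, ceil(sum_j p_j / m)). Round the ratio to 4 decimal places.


LPT order: [20, 17, 12, 9, 8, 6]
Machine loads after assignment: [20, 17, 18, 17]
LPT makespan = 20
Lower bound = max(max_job, ceil(total/4)) = max(20, 18) = 20
Ratio = 20 / 20 = 1.0

1.0


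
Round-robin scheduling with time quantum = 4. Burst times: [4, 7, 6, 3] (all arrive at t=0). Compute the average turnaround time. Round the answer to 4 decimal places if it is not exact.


Time quantum = 4
Execution trace:
  J1 runs 4 units, time = 4
  J2 runs 4 units, time = 8
  J3 runs 4 units, time = 12
  J4 runs 3 units, time = 15
  J2 runs 3 units, time = 18
  J3 runs 2 units, time = 20
Finish times: [4, 18, 20, 15]
Average turnaround = 57/4 = 14.25

14.25


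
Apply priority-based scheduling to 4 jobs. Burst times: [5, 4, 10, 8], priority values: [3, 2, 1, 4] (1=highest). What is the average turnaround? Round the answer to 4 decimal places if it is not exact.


Sort by priority (ascending = highest first):
Order: [(1, 10), (2, 4), (3, 5), (4, 8)]
Completion times:
  Priority 1, burst=10, C=10
  Priority 2, burst=4, C=14
  Priority 3, burst=5, C=19
  Priority 4, burst=8, C=27
Average turnaround = 70/4 = 17.5

17.5


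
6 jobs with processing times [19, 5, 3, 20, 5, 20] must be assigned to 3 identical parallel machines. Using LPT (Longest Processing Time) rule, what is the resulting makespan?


Sort jobs in decreasing order (LPT): [20, 20, 19, 5, 5, 3]
Assign each job to the least loaded machine:
  Machine 1: jobs [20, 5], load = 25
  Machine 2: jobs [20, 3], load = 23
  Machine 3: jobs [19, 5], load = 24
Makespan = max load = 25

25


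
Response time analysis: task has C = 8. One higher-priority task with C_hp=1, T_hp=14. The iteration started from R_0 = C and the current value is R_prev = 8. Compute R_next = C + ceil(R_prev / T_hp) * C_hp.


R_next = C + ceil(R_prev / T_hp) * C_hp
ceil(8 / 14) = ceil(0.5714) = 1
Interference = 1 * 1 = 1
R_next = 8 + 1 = 9

9


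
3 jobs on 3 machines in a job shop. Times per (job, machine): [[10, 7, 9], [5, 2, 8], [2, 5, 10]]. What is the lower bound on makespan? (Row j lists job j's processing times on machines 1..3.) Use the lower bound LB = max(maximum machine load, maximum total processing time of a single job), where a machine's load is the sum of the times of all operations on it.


Machine loads:
  Machine 1: 10 + 5 + 2 = 17
  Machine 2: 7 + 2 + 5 = 14
  Machine 3: 9 + 8 + 10 = 27
Max machine load = 27
Job totals:
  Job 1: 26
  Job 2: 15
  Job 3: 17
Max job total = 26
Lower bound = max(27, 26) = 27

27


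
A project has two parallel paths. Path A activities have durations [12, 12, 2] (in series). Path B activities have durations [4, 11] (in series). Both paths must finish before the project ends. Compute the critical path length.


Path A total = 12 + 12 + 2 = 26
Path B total = 4 + 11 = 15
Critical path = longest path = max(26, 15) = 26

26


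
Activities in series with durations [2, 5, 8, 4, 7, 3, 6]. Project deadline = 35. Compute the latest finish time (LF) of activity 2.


LF(activity 2) = deadline - sum of successor durations
Successors: activities 3 through 7 with durations [8, 4, 7, 3, 6]
Sum of successor durations = 28
LF = 35 - 28 = 7

7


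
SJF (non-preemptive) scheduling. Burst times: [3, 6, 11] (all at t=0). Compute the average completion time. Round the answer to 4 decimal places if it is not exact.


SJF order (ascending): [3, 6, 11]
Completion times:
  Job 1: burst=3, C=3
  Job 2: burst=6, C=9
  Job 3: burst=11, C=20
Average completion = 32/3 = 10.6667

10.6667


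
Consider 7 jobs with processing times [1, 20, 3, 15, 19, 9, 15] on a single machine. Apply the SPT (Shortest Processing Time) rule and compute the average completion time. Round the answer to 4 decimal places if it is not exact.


Sort jobs by processing time (SPT order): [1, 3, 9, 15, 15, 19, 20]
Compute completion times sequentially:
  Job 1: processing = 1, completes at 1
  Job 2: processing = 3, completes at 4
  Job 3: processing = 9, completes at 13
  Job 4: processing = 15, completes at 28
  Job 5: processing = 15, completes at 43
  Job 6: processing = 19, completes at 62
  Job 7: processing = 20, completes at 82
Sum of completion times = 233
Average completion time = 233/7 = 33.2857

33.2857


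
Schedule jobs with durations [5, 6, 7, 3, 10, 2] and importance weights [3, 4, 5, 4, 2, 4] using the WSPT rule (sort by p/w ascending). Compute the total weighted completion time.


Compute p/w ratios and sort ascending (WSPT): [(2, 4), (3, 4), (7, 5), (6, 4), (5, 3), (10, 2)]
Compute weighted completion times:
  Job (p=2,w=4): C=2, w*C=4*2=8
  Job (p=3,w=4): C=5, w*C=4*5=20
  Job (p=7,w=5): C=12, w*C=5*12=60
  Job (p=6,w=4): C=18, w*C=4*18=72
  Job (p=5,w=3): C=23, w*C=3*23=69
  Job (p=10,w=2): C=33, w*C=2*33=66
Total weighted completion time = 295

295


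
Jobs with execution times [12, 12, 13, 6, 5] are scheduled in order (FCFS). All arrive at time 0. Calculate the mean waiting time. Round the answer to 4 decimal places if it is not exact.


FCFS order (as given): [12, 12, 13, 6, 5]
Waiting times:
  Job 1: wait = 0
  Job 2: wait = 12
  Job 3: wait = 24
  Job 4: wait = 37
  Job 5: wait = 43
Sum of waiting times = 116
Average waiting time = 116/5 = 23.2

23.2


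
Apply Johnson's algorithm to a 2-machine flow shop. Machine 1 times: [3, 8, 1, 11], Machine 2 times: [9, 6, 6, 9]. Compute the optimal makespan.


Apply Johnson's rule:
  Group 1 (a <= b): [(3, 1, 6), (1, 3, 9)]
  Group 2 (a > b): [(4, 11, 9), (2, 8, 6)]
Optimal job order: [3, 1, 4, 2]
Schedule:
  Job 3: M1 done at 1, M2 done at 7
  Job 1: M1 done at 4, M2 done at 16
  Job 4: M1 done at 15, M2 done at 25
  Job 2: M1 done at 23, M2 done at 31
Makespan = 31

31


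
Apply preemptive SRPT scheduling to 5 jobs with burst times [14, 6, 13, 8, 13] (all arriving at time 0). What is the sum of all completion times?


Since all jobs arrive at t=0, SRPT equals SPT ordering.
SPT order: [6, 8, 13, 13, 14]
Completion times:
  Job 1: p=6, C=6
  Job 2: p=8, C=14
  Job 3: p=13, C=27
  Job 4: p=13, C=40
  Job 5: p=14, C=54
Total completion time = 6 + 14 + 27 + 40 + 54 = 141

141


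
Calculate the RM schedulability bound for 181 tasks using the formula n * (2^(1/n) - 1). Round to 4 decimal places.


Compute 2^(1/181) = 1.0038368845
Subtract 1: 1.0038368845 - 1 = 0.0038368845
Multiply by n: 181 * 0.0038368845 = 0.6944760945
Round to 4 dp: 0.6945

0.6945


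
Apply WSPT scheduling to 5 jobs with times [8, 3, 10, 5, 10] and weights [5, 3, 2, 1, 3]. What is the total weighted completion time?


Compute p/w ratios and sort ascending (WSPT): [(3, 3), (8, 5), (10, 3), (10, 2), (5, 1)]
Compute weighted completion times:
  Job (p=3,w=3): C=3, w*C=3*3=9
  Job (p=8,w=5): C=11, w*C=5*11=55
  Job (p=10,w=3): C=21, w*C=3*21=63
  Job (p=10,w=2): C=31, w*C=2*31=62
  Job (p=5,w=1): C=36, w*C=1*36=36
Total weighted completion time = 225

225


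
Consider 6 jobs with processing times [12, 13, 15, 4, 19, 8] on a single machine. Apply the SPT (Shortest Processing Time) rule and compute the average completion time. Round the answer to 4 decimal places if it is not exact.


Sort jobs by processing time (SPT order): [4, 8, 12, 13, 15, 19]
Compute completion times sequentially:
  Job 1: processing = 4, completes at 4
  Job 2: processing = 8, completes at 12
  Job 3: processing = 12, completes at 24
  Job 4: processing = 13, completes at 37
  Job 5: processing = 15, completes at 52
  Job 6: processing = 19, completes at 71
Sum of completion times = 200
Average completion time = 200/6 = 33.3333

33.3333


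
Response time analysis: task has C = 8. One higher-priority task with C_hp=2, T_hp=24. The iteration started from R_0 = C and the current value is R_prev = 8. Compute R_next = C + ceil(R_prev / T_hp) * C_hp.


R_next = C + ceil(R_prev / T_hp) * C_hp
ceil(8 / 24) = ceil(0.3333) = 1
Interference = 1 * 2 = 2
R_next = 8 + 2 = 10

10


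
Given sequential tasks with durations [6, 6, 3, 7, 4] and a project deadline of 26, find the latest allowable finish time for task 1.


LF(activity 1) = deadline - sum of successor durations
Successors: activities 2 through 5 with durations [6, 3, 7, 4]
Sum of successor durations = 20
LF = 26 - 20 = 6

6


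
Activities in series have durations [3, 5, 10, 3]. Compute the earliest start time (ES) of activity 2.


Activity 2 starts after activities 1 through 1 complete.
Predecessor durations: [3]
ES = 3 = 3

3


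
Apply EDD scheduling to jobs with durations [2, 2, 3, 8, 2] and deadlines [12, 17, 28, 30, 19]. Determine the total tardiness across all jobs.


Sort by due date (EDD order): [(2, 12), (2, 17), (2, 19), (3, 28), (8, 30)]
Compute completion times and tardiness:
  Job 1: p=2, d=12, C=2, tardiness=max(0,2-12)=0
  Job 2: p=2, d=17, C=4, tardiness=max(0,4-17)=0
  Job 3: p=2, d=19, C=6, tardiness=max(0,6-19)=0
  Job 4: p=3, d=28, C=9, tardiness=max(0,9-28)=0
  Job 5: p=8, d=30, C=17, tardiness=max(0,17-30)=0
Total tardiness = 0

0


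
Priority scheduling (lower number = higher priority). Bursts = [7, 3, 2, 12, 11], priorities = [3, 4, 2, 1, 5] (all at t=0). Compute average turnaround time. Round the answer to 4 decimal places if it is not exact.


Sort by priority (ascending = highest first):
Order: [(1, 12), (2, 2), (3, 7), (4, 3), (5, 11)]
Completion times:
  Priority 1, burst=12, C=12
  Priority 2, burst=2, C=14
  Priority 3, burst=7, C=21
  Priority 4, burst=3, C=24
  Priority 5, burst=11, C=35
Average turnaround = 106/5 = 21.2

21.2


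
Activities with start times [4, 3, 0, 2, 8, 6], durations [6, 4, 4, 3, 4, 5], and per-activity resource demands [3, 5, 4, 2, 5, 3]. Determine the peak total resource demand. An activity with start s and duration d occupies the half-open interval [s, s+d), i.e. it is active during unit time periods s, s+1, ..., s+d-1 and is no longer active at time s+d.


Each activity i is active on [start_i, start_i + duration_i).
Compute total resource usage per time slot:
  t=0: active resources = [4], total = 4
  t=1: active resources = [4], total = 4
  t=2: active resources = [4, 2], total = 6
  t=3: active resources = [5, 4, 2], total = 11
  t=4: active resources = [3, 5, 2], total = 10
  t=5: active resources = [3, 5], total = 8
  t=6: active resources = [3, 5, 3], total = 11
  t=7: active resources = [3, 3], total = 6
  t=8: active resources = [3, 5, 3], total = 11
  t=9: active resources = [3, 5, 3], total = 11
  t=10: active resources = [5, 3], total = 8
  t=11: active resources = [5], total = 5
Peak resource demand = 11

11


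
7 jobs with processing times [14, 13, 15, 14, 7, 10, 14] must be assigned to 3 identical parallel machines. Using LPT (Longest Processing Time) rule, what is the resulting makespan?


Sort jobs in decreasing order (LPT): [15, 14, 14, 14, 13, 10, 7]
Assign each job to the least loaded machine:
  Machine 1: jobs [15, 10, 7], load = 32
  Machine 2: jobs [14, 14], load = 28
  Machine 3: jobs [14, 13], load = 27
Makespan = max load = 32

32


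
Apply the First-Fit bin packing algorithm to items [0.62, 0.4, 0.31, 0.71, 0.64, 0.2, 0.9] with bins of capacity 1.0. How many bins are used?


Place items sequentially using First-Fit:
  Item 0.62 -> new Bin 1
  Item 0.4 -> new Bin 2
  Item 0.31 -> Bin 1 (now 0.93)
  Item 0.71 -> new Bin 3
  Item 0.64 -> new Bin 4
  Item 0.2 -> Bin 2 (now 0.6)
  Item 0.9 -> new Bin 5
Total bins used = 5

5


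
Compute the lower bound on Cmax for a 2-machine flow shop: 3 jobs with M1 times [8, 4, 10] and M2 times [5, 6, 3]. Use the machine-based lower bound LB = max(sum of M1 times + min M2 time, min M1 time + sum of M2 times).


LB1 = sum(M1 times) + min(M2 times) = 22 + 3 = 25
LB2 = min(M1 times) + sum(M2 times) = 4 + 14 = 18
Lower bound = max(LB1, LB2) = max(25, 18) = 25

25


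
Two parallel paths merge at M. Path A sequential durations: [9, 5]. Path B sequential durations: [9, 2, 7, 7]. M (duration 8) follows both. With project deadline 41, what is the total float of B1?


Forward pass: ES(B1) = sum of predecessors on chain B = 0
EF = ES + duration = 0 + 9 = 9
Backward pass: LF(M) = deadline = 41; LS(M) = 41 - 8 = 33
LF(B1) = LS(M) - sum(successors on chain B) = 33 - 16 = 17
LS = LF - duration = 17 - 9 = 8
Total float = LS - ES = 8 - 0 = 8

8


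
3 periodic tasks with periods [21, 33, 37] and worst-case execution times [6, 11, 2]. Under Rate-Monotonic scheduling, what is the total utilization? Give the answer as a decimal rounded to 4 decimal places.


Compute individual utilizations (exact fractions):
  Task 1: C/T = 6/21 = 2/7 (approx. 0.2857)
  Task 2: C/T = 11/33 = 1/3 (approx. 0.3333)
  Task 3: C/T = 2/37 (approx. 0.0541)
Total utilization U = 2/7 + 1/3 + 2/37 = 523/777
Rounded to 4 decimal places: U = 0.6731
RM (Liu & Layland) bound for 3 tasks = 0.779763; compare with U = 523/777 (approx. 0.673102)
U <= bound, so schedulable by RM sufficient condition.

0.6731


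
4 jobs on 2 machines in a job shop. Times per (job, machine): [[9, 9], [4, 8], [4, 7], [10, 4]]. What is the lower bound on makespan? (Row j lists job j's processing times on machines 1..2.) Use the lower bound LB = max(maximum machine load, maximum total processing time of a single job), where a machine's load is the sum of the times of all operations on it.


Machine loads:
  Machine 1: 9 + 4 + 4 + 10 = 27
  Machine 2: 9 + 8 + 7 + 4 = 28
Max machine load = 28
Job totals:
  Job 1: 18
  Job 2: 12
  Job 3: 11
  Job 4: 14
Max job total = 18
Lower bound = max(28, 18) = 28

28


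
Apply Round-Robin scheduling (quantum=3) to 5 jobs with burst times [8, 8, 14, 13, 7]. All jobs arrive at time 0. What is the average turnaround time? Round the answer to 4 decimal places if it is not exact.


Time quantum = 3
Execution trace:
  J1 runs 3 units, time = 3
  J2 runs 3 units, time = 6
  J3 runs 3 units, time = 9
  J4 runs 3 units, time = 12
  J5 runs 3 units, time = 15
  J1 runs 3 units, time = 18
  J2 runs 3 units, time = 21
  J3 runs 3 units, time = 24
  J4 runs 3 units, time = 27
  J5 runs 3 units, time = 30
  J1 runs 2 units, time = 32
  J2 runs 2 units, time = 34
  J3 runs 3 units, time = 37
  J4 runs 3 units, time = 40
  J5 runs 1 units, time = 41
  J3 runs 3 units, time = 44
  J4 runs 3 units, time = 47
  J3 runs 2 units, time = 49
  J4 runs 1 units, time = 50
Finish times: [32, 34, 49, 50, 41]
Average turnaround = 206/5 = 41.2

41.2


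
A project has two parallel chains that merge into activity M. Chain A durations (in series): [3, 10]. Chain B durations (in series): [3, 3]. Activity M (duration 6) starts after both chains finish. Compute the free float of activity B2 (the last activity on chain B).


ES(B2) = sum of predecessors on chain B = 3
EF(B2) = ES + duration = 3 + 3 = 6
Successor of B2 is M. ES(M) = max(sum(A), sum(B)) = max(13, 6) = 13
Free float = ES(successor) - EF(current) = 13 - 6 = 7

7


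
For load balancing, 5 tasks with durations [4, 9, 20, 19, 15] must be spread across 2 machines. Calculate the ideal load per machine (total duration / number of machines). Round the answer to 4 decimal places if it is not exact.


Total processing time = 4 + 9 + 20 + 19 + 15 = 67
Number of machines = 2
Ideal balanced load = 67 / 2 = 33.5

33.5


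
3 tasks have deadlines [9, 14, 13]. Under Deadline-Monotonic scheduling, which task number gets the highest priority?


Sort tasks by relative deadline (ascending):
  Task 1: deadline = 9
  Task 3: deadline = 13
  Task 2: deadline = 14
Priority order (highest first): [1, 3, 2]
Highest priority task = 1

1


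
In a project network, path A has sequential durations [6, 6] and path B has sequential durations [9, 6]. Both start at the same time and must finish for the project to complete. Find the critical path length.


Path A total = 6 + 6 = 12
Path B total = 9 + 6 = 15
Critical path = longest path = max(12, 15) = 15

15


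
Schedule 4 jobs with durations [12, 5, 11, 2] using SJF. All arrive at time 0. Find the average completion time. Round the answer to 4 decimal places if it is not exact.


SJF order (ascending): [2, 5, 11, 12]
Completion times:
  Job 1: burst=2, C=2
  Job 2: burst=5, C=7
  Job 3: burst=11, C=18
  Job 4: burst=12, C=30
Average completion = 57/4 = 14.25

14.25


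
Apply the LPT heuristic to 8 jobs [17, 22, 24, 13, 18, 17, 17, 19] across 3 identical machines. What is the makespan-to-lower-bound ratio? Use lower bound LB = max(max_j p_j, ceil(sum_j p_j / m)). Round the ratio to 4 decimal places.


LPT order: [24, 22, 19, 18, 17, 17, 17, 13]
Machine loads after assignment: [41, 52, 54]
LPT makespan = 54
Lower bound = max(max_job, ceil(total/3)) = max(24, 49) = 49
Ratio = 54 / 49 = 1.102

1.102


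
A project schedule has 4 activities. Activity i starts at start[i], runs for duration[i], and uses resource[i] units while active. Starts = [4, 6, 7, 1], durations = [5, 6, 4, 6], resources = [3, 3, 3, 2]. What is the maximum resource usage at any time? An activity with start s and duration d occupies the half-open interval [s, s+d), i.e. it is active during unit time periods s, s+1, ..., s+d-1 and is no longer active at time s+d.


Each activity i is active on [start_i, start_i + duration_i).
Compute total resource usage per time slot:
  t=0: active resources = [], total = 0
  t=1: active resources = [2], total = 2
  t=2: active resources = [2], total = 2
  t=3: active resources = [2], total = 2
  t=4: active resources = [3, 2], total = 5
  t=5: active resources = [3, 2], total = 5
  t=6: active resources = [3, 3, 2], total = 8
  t=7: active resources = [3, 3, 3], total = 9
  t=8: active resources = [3, 3, 3], total = 9
  t=9: active resources = [3, 3], total = 6
  t=10: active resources = [3, 3], total = 6
  t=11: active resources = [3], total = 3
Peak resource demand = 9

9


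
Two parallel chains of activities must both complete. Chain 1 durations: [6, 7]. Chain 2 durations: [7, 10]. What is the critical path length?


Path A total = 6 + 7 = 13
Path B total = 7 + 10 = 17
Critical path = longest path = max(13, 17) = 17

17


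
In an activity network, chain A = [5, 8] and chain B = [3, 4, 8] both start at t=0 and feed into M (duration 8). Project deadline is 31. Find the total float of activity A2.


Forward pass: ES(A2) = sum of predecessors on chain A = 5
EF = ES + duration = 5 + 8 = 13
Backward pass: LF(M) = deadline = 31; LS(M) = 31 - 8 = 23
LF(A2) = LS(M) - sum(successors on chain A) = 23 - 0 = 23
LS = LF - duration = 23 - 8 = 15
Total float = LS - ES = 15 - 5 = 10

10


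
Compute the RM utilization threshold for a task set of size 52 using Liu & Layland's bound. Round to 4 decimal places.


Compute 2^(1/52) = 1.0134189907
Subtract 1: 1.0134189907 - 1 = 0.0134189907
Multiply by n: 52 * 0.0134189907 = 0.6977875164
Round to 4 dp: 0.6978

0.6978


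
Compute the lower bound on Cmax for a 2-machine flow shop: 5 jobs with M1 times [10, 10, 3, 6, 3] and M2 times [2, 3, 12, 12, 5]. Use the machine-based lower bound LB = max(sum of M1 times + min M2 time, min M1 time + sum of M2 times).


LB1 = sum(M1 times) + min(M2 times) = 32 + 2 = 34
LB2 = min(M1 times) + sum(M2 times) = 3 + 34 = 37
Lower bound = max(LB1, LB2) = max(34, 37) = 37

37


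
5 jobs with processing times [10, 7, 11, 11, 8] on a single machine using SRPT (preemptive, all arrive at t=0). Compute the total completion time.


Since all jobs arrive at t=0, SRPT equals SPT ordering.
SPT order: [7, 8, 10, 11, 11]
Completion times:
  Job 1: p=7, C=7
  Job 2: p=8, C=15
  Job 3: p=10, C=25
  Job 4: p=11, C=36
  Job 5: p=11, C=47
Total completion time = 7 + 15 + 25 + 36 + 47 = 130

130


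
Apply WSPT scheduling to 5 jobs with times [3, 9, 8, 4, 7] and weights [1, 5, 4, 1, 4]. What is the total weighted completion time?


Compute p/w ratios and sort ascending (WSPT): [(7, 4), (9, 5), (8, 4), (3, 1), (4, 1)]
Compute weighted completion times:
  Job (p=7,w=4): C=7, w*C=4*7=28
  Job (p=9,w=5): C=16, w*C=5*16=80
  Job (p=8,w=4): C=24, w*C=4*24=96
  Job (p=3,w=1): C=27, w*C=1*27=27
  Job (p=4,w=1): C=31, w*C=1*31=31
Total weighted completion time = 262

262


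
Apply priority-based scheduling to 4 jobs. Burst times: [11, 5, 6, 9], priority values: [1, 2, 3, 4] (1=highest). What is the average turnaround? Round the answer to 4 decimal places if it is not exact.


Sort by priority (ascending = highest first):
Order: [(1, 11), (2, 5), (3, 6), (4, 9)]
Completion times:
  Priority 1, burst=11, C=11
  Priority 2, burst=5, C=16
  Priority 3, burst=6, C=22
  Priority 4, burst=9, C=31
Average turnaround = 80/4 = 20.0

20.0


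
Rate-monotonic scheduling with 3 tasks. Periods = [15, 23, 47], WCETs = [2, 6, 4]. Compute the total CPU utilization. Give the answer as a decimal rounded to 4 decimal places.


Compute individual utilizations (exact fractions):
  Task 1: C/T = 2/15 (approx. 0.1333)
  Task 2: C/T = 6/23 (approx. 0.2609)
  Task 3: C/T = 4/47 (approx. 0.0851)
Total utilization U = 2/15 + 6/23 + 4/47 = 7772/16215
Rounded to 4 decimal places: U = 0.4793
RM (Liu & Layland) bound for 3 tasks = 0.779763; compare with U = 7772/16215 (approx. 0.479309)
U <= bound, so schedulable by RM sufficient condition.

0.4793


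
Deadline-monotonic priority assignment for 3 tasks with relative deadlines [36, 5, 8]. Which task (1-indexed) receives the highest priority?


Sort tasks by relative deadline (ascending):
  Task 2: deadline = 5
  Task 3: deadline = 8
  Task 1: deadline = 36
Priority order (highest first): [2, 3, 1]
Highest priority task = 2

2


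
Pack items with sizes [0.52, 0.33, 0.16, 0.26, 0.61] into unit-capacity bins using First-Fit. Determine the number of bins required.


Place items sequentially using First-Fit:
  Item 0.52 -> new Bin 1
  Item 0.33 -> Bin 1 (now 0.85)
  Item 0.16 -> new Bin 2
  Item 0.26 -> Bin 2 (now 0.42)
  Item 0.61 -> new Bin 3
Total bins used = 3

3


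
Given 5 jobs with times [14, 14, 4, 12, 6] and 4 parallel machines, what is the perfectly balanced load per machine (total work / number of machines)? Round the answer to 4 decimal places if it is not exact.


Total processing time = 14 + 14 + 4 + 12 + 6 = 50
Number of machines = 4
Ideal balanced load = 50 / 4 = 12.5

12.5


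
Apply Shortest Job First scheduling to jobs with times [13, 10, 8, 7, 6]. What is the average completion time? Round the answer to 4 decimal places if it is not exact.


SJF order (ascending): [6, 7, 8, 10, 13]
Completion times:
  Job 1: burst=6, C=6
  Job 2: burst=7, C=13
  Job 3: burst=8, C=21
  Job 4: burst=10, C=31
  Job 5: burst=13, C=44
Average completion = 115/5 = 23.0

23.0


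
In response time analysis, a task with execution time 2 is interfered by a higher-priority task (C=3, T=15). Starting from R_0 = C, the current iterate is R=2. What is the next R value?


R_next = C + ceil(R_prev / T_hp) * C_hp
ceil(2 / 15) = ceil(0.1333) = 1
Interference = 1 * 3 = 3
R_next = 2 + 3 = 5

5


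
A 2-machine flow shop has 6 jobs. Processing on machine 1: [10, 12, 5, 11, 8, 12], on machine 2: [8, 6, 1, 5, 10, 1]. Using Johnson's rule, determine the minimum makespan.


Apply Johnson's rule:
  Group 1 (a <= b): [(5, 8, 10)]
  Group 2 (a > b): [(1, 10, 8), (2, 12, 6), (4, 11, 5), (3, 5, 1), (6, 12, 1)]
Optimal job order: [5, 1, 2, 4, 3, 6]
Schedule:
  Job 5: M1 done at 8, M2 done at 18
  Job 1: M1 done at 18, M2 done at 26
  Job 2: M1 done at 30, M2 done at 36
  Job 4: M1 done at 41, M2 done at 46
  Job 3: M1 done at 46, M2 done at 47
  Job 6: M1 done at 58, M2 done at 59
Makespan = 59

59


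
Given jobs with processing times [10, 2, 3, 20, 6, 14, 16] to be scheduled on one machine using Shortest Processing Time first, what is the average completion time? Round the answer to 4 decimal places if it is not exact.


Sort jobs by processing time (SPT order): [2, 3, 6, 10, 14, 16, 20]
Compute completion times sequentially:
  Job 1: processing = 2, completes at 2
  Job 2: processing = 3, completes at 5
  Job 3: processing = 6, completes at 11
  Job 4: processing = 10, completes at 21
  Job 5: processing = 14, completes at 35
  Job 6: processing = 16, completes at 51
  Job 7: processing = 20, completes at 71
Sum of completion times = 196
Average completion time = 196/7 = 28.0

28.0


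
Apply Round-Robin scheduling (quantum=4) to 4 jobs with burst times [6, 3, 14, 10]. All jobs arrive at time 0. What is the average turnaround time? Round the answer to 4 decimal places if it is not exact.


Time quantum = 4
Execution trace:
  J1 runs 4 units, time = 4
  J2 runs 3 units, time = 7
  J3 runs 4 units, time = 11
  J4 runs 4 units, time = 15
  J1 runs 2 units, time = 17
  J3 runs 4 units, time = 21
  J4 runs 4 units, time = 25
  J3 runs 4 units, time = 29
  J4 runs 2 units, time = 31
  J3 runs 2 units, time = 33
Finish times: [17, 7, 33, 31]
Average turnaround = 88/4 = 22.0

22.0


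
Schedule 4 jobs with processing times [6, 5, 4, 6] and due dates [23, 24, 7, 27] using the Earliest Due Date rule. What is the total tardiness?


Sort by due date (EDD order): [(4, 7), (6, 23), (5, 24), (6, 27)]
Compute completion times and tardiness:
  Job 1: p=4, d=7, C=4, tardiness=max(0,4-7)=0
  Job 2: p=6, d=23, C=10, tardiness=max(0,10-23)=0
  Job 3: p=5, d=24, C=15, tardiness=max(0,15-24)=0
  Job 4: p=6, d=27, C=21, tardiness=max(0,21-27)=0
Total tardiness = 0

0


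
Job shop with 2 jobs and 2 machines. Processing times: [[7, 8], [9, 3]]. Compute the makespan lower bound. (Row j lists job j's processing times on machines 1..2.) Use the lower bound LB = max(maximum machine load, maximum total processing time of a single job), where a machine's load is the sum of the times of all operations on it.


Machine loads:
  Machine 1: 7 + 9 = 16
  Machine 2: 8 + 3 = 11
Max machine load = 16
Job totals:
  Job 1: 15
  Job 2: 12
Max job total = 15
Lower bound = max(16, 15) = 16

16


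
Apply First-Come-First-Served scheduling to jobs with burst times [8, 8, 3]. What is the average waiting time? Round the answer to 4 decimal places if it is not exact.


FCFS order (as given): [8, 8, 3]
Waiting times:
  Job 1: wait = 0
  Job 2: wait = 8
  Job 3: wait = 16
Sum of waiting times = 24
Average waiting time = 24/3 = 8.0

8.0


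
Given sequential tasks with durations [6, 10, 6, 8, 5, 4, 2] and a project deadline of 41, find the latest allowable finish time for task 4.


LF(activity 4) = deadline - sum of successor durations
Successors: activities 5 through 7 with durations [5, 4, 2]
Sum of successor durations = 11
LF = 41 - 11 = 30

30


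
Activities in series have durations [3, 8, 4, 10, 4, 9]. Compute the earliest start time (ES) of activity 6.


Activity 6 starts after activities 1 through 5 complete.
Predecessor durations: [3, 8, 4, 10, 4]
ES = 3 + 8 + 4 + 10 + 4 = 29

29


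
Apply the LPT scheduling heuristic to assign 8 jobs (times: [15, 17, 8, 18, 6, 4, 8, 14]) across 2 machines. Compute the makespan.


Sort jobs in decreasing order (LPT): [18, 17, 15, 14, 8, 8, 6, 4]
Assign each job to the least loaded machine:
  Machine 1: jobs [18, 14, 8, 6], load = 46
  Machine 2: jobs [17, 15, 8, 4], load = 44
Makespan = max load = 46

46


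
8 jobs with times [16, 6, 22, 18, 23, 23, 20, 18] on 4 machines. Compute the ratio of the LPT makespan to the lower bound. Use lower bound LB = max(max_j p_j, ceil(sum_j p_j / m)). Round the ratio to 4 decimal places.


LPT order: [23, 23, 22, 20, 18, 18, 16, 6]
Machine loads after assignment: [39, 29, 40, 38]
LPT makespan = 40
Lower bound = max(max_job, ceil(total/4)) = max(23, 37) = 37
Ratio = 40 / 37 = 1.0811

1.0811


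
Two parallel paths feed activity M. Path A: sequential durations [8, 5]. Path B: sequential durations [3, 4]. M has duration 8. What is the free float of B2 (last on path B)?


ES(B2) = sum of predecessors on chain B = 3
EF(B2) = ES + duration = 3 + 4 = 7
Successor of B2 is M. ES(M) = max(sum(A), sum(B)) = max(13, 7) = 13
Free float = ES(successor) - EF(current) = 13 - 7 = 6

6


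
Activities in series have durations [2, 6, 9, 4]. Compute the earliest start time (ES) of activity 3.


Activity 3 starts after activities 1 through 2 complete.
Predecessor durations: [2, 6]
ES = 2 + 6 = 8

8


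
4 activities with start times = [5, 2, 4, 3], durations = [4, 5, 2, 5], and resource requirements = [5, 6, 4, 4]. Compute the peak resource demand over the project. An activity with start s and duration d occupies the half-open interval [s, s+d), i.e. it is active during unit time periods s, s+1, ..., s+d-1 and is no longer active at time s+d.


Each activity i is active on [start_i, start_i + duration_i).
Compute total resource usage per time slot:
  t=0: active resources = [], total = 0
  t=1: active resources = [], total = 0
  t=2: active resources = [6], total = 6
  t=3: active resources = [6, 4], total = 10
  t=4: active resources = [6, 4, 4], total = 14
  t=5: active resources = [5, 6, 4, 4], total = 19
  t=6: active resources = [5, 6, 4], total = 15
  t=7: active resources = [5, 4], total = 9
  t=8: active resources = [5], total = 5
Peak resource demand = 19

19


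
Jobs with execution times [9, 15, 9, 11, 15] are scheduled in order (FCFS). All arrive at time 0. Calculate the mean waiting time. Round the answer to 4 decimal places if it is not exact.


FCFS order (as given): [9, 15, 9, 11, 15]
Waiting times:
  Job 1: wait = 0
  Job 2: wait = 9
  Job 3: wait = 24
  Job 4: wait = 33
  Job 5: wait = 44
Sum of waiting times = 110
Average waiting time = 110/5 = 22.0

22.0


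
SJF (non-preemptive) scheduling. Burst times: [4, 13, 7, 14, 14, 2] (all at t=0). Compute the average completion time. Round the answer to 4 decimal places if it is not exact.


SJF order (ascending): [2, 4, 7, 13, 14, 14]
Completion times:
  Job 1: burst=2, C=2
  Job 2: burst=4, C=6
  Job 3: burst=7, C=13
  Job 4: burst=13, C=26
  Job 5: burst=14, C=40
  Job 6: burst=14, C=54
Average completion = 141/6 = 23.5

23.5


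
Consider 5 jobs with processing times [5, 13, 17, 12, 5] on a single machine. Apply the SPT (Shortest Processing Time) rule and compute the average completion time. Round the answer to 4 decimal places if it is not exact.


Sort jobs by processing time (SPT order): [5, 5, 12, 13, 17]
Compute completion times sequentially:
  Job 1: processing = 5, completes at 5
  Job 2: processing = 5, completes at 10
  Job 3: processing = 12, completes at 22
  Job 4: processing = 13, completes at 35
  Job 5: processing = 17, completes at 52
Sum of completion times = 124
Average completion time = 124/5 = 24.8

24.8


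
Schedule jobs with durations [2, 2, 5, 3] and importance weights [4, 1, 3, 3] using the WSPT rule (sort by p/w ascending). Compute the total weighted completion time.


Compute p/w ratios and sort ascending (WSPT): [(2, 4), (3, 3), (5, 3), (2, 1)]
Compute weighted completion times:
  Job (p=2,w=4): C=2, w*C=4*2=8
  Job (p=3,w=3): C=5, w*C=3*5=15
  Job (p=5,w=3): C=10, w*C=3*10=30
  Job (p=2,w=1): C=12, w*C=1*12=12
Total weighted completion time = 65

65


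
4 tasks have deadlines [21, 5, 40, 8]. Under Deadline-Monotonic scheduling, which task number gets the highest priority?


Sort tasks by relative deadline (ascending):
  Task 2: deadline = 5
  Task 4: deadline = 8
  Task 1: deadline = 21
  Task 3: deadline = 40
Priority order (highest first): [2, 4, 1, 3]
Highest priority task = 2

2


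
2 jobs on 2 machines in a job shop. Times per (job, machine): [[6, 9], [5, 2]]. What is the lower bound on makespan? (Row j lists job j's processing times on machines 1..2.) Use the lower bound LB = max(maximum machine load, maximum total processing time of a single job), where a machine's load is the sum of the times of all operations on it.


Machine loads:
  Machine 1: 6 + 5 = 11
  Machine 2: 9 + 2 = 11
Max machine load = 11
Job totals:
  Job 1: 15
  Job 2: 7
Max job total = 15
Lower bound = max(11, 15) = 15

15


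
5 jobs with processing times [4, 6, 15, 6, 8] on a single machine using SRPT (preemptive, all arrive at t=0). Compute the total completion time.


Since all jobs arrive at t=0, SRPT equals SPT ordering.
SPT order: [4, 6, 6, 8, 15]
Completion times:
  Job 1: p=4, C=4
  Job 2: p=6, C=10
  Job 3: p=6, C=16
  Job 4: p=8, C=24
  Job 5: p=15, C=39
Total completion time = 4 + 10 + 16 + 24 + 39 = 93

93


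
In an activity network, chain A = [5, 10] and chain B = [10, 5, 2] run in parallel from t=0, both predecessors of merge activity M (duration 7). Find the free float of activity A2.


ES(A2) = sum of predecessors on chain A = 5
EF(A2) = ES + duration = 5 + 10 = 15
Successor of A2 is M. ES(M) = max(sum(A), sum(B)) = max(15, 17) = 17
Free float = ES(successor) - EF(current) = 17 - 15 = 2

2


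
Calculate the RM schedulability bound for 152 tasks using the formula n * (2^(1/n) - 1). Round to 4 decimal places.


Compute 2^(1/152) = 1.0045705923
Subtract 1: 1.0045705923 - 1 = 0.0045705923
Multiply by n: 152 * 0.0045705923 = 0.6947300296
Round to 4 dp: 0.6947

0.6947


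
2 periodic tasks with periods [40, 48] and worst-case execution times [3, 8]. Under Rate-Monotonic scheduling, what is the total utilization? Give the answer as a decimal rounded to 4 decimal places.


Compute individual utilizations (exact fractions):
  Task 1: C/T = 3/40 (approx. 0.075)
  Task 2: C/T = 8/48 = 1/6 (approx. 0.1667)
Total utilization U = 3/40 + 1/6 = 29/120
Rounded to 4 decimal places: U = 0.2417
RM (Liu & Layland) bound for 2 tasks = 0.828427; compare with U = 29/120 (approx. 0.241667)
U <= bound, so schedulable by RM sufficient condition.

0.2417


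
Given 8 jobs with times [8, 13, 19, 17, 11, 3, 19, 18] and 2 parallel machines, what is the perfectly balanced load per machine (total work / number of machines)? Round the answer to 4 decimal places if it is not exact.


Total processing time = 8 + 13 + 19 + 17 + 11 + 3 + 19 + 18 = 108
Number of machines = 2
Ideal balanced load = 108 / 2 = 54.0

54.0


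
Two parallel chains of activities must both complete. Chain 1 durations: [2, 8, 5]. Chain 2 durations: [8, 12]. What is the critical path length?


Path A total = 2 + 8 + 5 = 15
Path B total = 8 + 12 = 20
Critical path = longest path = max(15, 20) = 20

20


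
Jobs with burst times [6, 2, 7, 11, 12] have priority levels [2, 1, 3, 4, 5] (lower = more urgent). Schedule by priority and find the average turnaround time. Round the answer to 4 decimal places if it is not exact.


Sort by priority (ascending = highest first):
Order: [(1, 2), (2, 6), (3, 7), (4, 11), (5, 12)]
Completion times:
  Priority 1, burst=2, C=2
  Priority 2, burst=6, C=8
  Priority 3, burst=7, C=15
  Priority 4, burst=11, C=26
  Priority 5, burst=12, C=38
Average turnaround = 89/5 = 17.8

17.8


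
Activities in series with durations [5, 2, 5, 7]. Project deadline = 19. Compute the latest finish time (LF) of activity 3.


LF(activity 3) = deadline - sum of successor durations
Successors: activities 4 through 4 with durations [7]
Sum of successor durations = 7
LF = 19 - 7 = 12

12


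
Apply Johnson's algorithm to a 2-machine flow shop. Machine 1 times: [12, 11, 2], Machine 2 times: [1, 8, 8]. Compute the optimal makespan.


Apply Johnson's rule:
  Group 1 (a <= b): [(3, 2, 8)]
  Group 2 (a > b): [(2, 11, 8), (1, 12, 1)]
Optimal job order: [3, 2, 1]
Schedule:
  Job 3: M1 done at 2, M2 done at 10
  Job 2: M1 done at 13, M2 done at 21
  Job 1: M1 done at 25, M2 done at 26
Makespan = 26

26
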